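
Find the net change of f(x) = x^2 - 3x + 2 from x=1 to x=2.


Net change = f(b) - f(a)
f(x) = x^2 - 3x + 2
Compute f(2):
f(2) = 1 * 2^2 - 3 * 2 + 2
= 4 - 6 + 2
= 0
Compute f(1):
f(1) = 1 * 1^2 - 3 * 1 + 2
= 1 - 3 + 2
= 0
Net change = 0 - 0 = 0

0


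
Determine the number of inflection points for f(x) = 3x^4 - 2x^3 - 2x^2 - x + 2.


Inflection points occur where f''(x) = 0 and concavity changes.
f(x) = 3x^4 - 2x^3 - 2x^2 - x + 2
f'(x) = 12x^3 - 6x^2 - 4x - 1
f''(x) = 36x^2 - 12x - 4
This is a quadratic in x. Use the discriminant to count real roots.
Discriminant = (-12)^2 - 4 * 36 * (-4)
= 144 - (-576)
= 720
Since discriminant > 0, f''(x) = 0 has 2 distinct real solutions.
A quadratic with two distinct real roots changes sign at each root, so concavity changes at both.
Number of inflection points: 2

2


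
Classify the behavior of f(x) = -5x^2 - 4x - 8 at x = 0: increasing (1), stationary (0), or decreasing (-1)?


Compute f'(x) to determine behavior:
f'(x) = -10x - 4
f'(0) = -10 * 0 - 4
= 0 - 4
= -4
Since f'(0) < 0, the function is decreasing (-1)

-1


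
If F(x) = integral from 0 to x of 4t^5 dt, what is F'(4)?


By the Fundamental Theorem of Calculus (Part 1):
If F(x) = integral from 0 to x of f(t) dt, then F'(x) = f(x)
Here f(t) = 4t^5
So F'(x) = 4x^5
Evaluate at x = 4:
F'(4) = 4 * 4^5
= 4 * 1024
= 4096

4096


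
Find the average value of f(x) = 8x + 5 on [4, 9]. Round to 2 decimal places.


Average value = 1/(b-a) * integral from a to b of f(x) dx
First compute the integral of 8x + 5:
F(x) = 4x^2 + 5x
F(9) = 4 * 81 + 5 * 9 = 369
F(4) = 4 * 16 + 5 * 4 = 84
Integral = 369 - 84 = 285
Average = 285 / (9 - 4) = 285 / 5
= 57 = 57.00

57.00


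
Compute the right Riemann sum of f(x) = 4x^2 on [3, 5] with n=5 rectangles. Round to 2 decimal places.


Right Riemann sum uses right endpoints of each subinterval.
Interval: [3, 5], n = 5
dx = (5 - 3) / 5 = 2/5
Right endpoints: [17/5, 19/5, 21/5, 23/5, 5]
f values: [1156/25, 1444/25, 1764/25, 2116/25, 100]
Sum = dx * (sum of f values)
= 2/5 * 1796/5
= 3592/25 = 143.68

143.68


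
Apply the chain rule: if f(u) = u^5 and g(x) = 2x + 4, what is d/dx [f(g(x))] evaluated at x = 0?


Using the chain rule: (f(g(x)))' = f'(g(x)) * g'(x)
First, find g(0):
g(0) = 2 * 0 + 4 = 4
Next, f'(u) = 5u^4
And g'(x) = 2
So f'(g(0)) * g'(0)
= 5 * 4^4 * 2
= 5 * 256 * 2
= 2560

2560


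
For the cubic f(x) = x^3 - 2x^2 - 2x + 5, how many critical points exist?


Find where f'(x) = 0:
f(x) = x^3 - 2x^2 - 2x + 5
f'(x) = 3x^2 - 4x - 2
This is a quadratic in x. Use the discriminant to count real roots.
Discriminant = (-4)^2 - 4 * 3 * (-2)
= 16 - (-24)
= 40
Since discriminant > 0, f'(x) = 0 has 2 real solutions.
Number of critical points: 2

2


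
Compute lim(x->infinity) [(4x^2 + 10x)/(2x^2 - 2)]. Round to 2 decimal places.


For limits at infinity with equal-degree polynomials,
we compare leading coefficients.
Numerator leading term: 4x^2
Denominator leading term: 2x^2
Divide both by x^2:
lim = (4 + 10/x) / (2 - 2/x^2)
As x -> infinity, the 1/x and 1/x^2 terms vanish:
= 4/2 = 2 = 2.00

2.00


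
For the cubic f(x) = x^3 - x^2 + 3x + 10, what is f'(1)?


Differentiate f(x) = x^3 - x^2 + 3x + 10 term by term:
f'(x) = 3x^2 - 2x + 3
Substitute x = 1:
f'(1) = 3 * 1^2 - 2 * 1 + 3
= 3 - 2 + 3
= 4

4


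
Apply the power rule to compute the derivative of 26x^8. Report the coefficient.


We apply the power rule: d/dx [ax^n] = a*n * x^(n-1)
d/dx [26x^8]
= 26 * 8 * x^(8-1)
= 208x^7
The coefficient is 208

208


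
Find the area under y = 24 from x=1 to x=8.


The area under a constant function y = 24 is a rectangle.
Width = 8 - 1 = 7
Height = 24
Area = width * height
= 7 * 24
= 168

168


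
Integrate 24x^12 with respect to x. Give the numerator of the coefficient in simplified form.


Apply the power rule for integration:
integral of ax^n dx = a/(n+1) * x^(n+1) + C
integral of 24x^12 dx
= 24/13 * x^13 + C
The coefficient in lowest terms is 24/13, and its numerator is 24

24


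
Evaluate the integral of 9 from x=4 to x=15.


The integral of a constant k over [a, b] equals k * (b - a).
integral from 4 to 15 of 9 dx
= 9 * (15 - 4)
= 9 * 11
= 99

99


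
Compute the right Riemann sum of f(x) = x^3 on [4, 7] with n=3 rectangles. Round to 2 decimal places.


Right Riemann sum uses right endpoints of each subinterval.
Interval: [4, 7], n = 3
dx = (7 - 4) / 3 = 1
Right endpoints: [5, 6, 7]
f values: [125, 216, 343]
Sum = dx * (sum of f values)
= 1 * 684
= 684 = 684.00

684.00


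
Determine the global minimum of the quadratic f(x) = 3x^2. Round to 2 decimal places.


For a quadratic f(x) = ax^2 + bx + c with a > 0, the minimum is at the vertex.
Vertex x-coordinate: x = -b/(2a)
x = -(0) / (2 * 3)
x = 0/6 = 0
Substitute back to find the minimum value:
f(0) = 3 * 0^2 + 0 * 0 + 0
= 0 + 0 + 0
= 0 = 0.00

0.00


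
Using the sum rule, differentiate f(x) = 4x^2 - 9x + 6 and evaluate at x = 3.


Differentiate term by term using power and sum rules:
f(x) = 4x^2 - 9x + 6
f'(x) = 8x - 9
Substitute x = 3:
f'(3) = 8 * 3 - 9
= 24 - 9
= 15

15


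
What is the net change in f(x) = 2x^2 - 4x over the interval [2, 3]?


Net change = f(b) - f(a)
f(x) = 2x^2 - 4x
Compute f(3):
f(3) = 2 * 3^2 - 4 * 3 + 0
= 18 - 12 + 0
= 6
Compute f(2):
f(2) = 2 * 2^2 - 4 * 2 + 0
= 8 - 8 + 0
= 0
Net change = 6 - 0 = 6

6


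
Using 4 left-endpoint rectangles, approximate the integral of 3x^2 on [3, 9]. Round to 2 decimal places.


Left Riemann sum uses left endpoints of each subinterval.
Interval: [3, 9], n = 4
dx = (9 - 3) / 4 = 3/2
Left endpoints: [3, 9/2, 6, 15/2]
f values: [27, 243/4, 108, 675/4]
Sum = dx * (sum of f values)
= 3/2 * 729/2
= 2187/4 = 546.75

546.75


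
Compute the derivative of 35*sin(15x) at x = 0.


Apply the chain rule to differentiate 35*sin(15x):
d/dx [35*sin(15x)]
= 35 * cos(15x) * d/dx(15x)
= 35 * 15 * cos(15x)
= 525 * cos(15x)
Evaluate at x = 0:
= 525 * cos(0)
= 525 * 1
= 525

525


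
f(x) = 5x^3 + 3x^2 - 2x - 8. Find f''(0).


First derivative:
f'(x) = 15x^2 + 6x - 2
Second derivative:
f''(x) = 30x + 6
Substitute x = 0:
f''(0) = 30 * 0 + 6
= 0 + 6
= 6

6


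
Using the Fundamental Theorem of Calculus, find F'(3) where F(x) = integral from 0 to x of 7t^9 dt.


By the Fundamental Theorem of Calculus (Part 1):
If F(x) = integral from 0 to x of f(t) dt, then F'(x) = f(x)
Here f(t) = 7t^9
So F'(x) = 7x^9
Evaluate at x = 3:
F'(3) = 7 * 3^9
= 7 * 19683
= 137781

137781


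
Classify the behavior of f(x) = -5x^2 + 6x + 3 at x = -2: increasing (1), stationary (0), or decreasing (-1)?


Compute f'(x) to determine behavior:
f'(x) = -10x + 6
f'(-2) = -10 * (-2) + 6
= 20 + 6
= 26
Since f'(-2) > 0, the function is increasing (1)

1


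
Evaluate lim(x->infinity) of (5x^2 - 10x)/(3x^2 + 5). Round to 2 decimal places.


For limits at infinity with equal-degree polynomials,
we compare leading coefficients.
Numerator leading term: 5x^2
Denominator leading term: 3x^2
Divide both by x^2:
lim = (5 - 10/x) / (3 + 5/x^2)
As x -> infinity, the 1/x and 1/x^2 terms vanish:
= 5/3 ≈ 1.67

1.67


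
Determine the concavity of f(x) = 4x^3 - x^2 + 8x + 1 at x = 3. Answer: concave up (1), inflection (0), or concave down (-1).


Concavity is determined by the sign of f''(x).
f(x) = 4x^3 - x^2 + 8x + 1
f'(x) = 12x^2 - 2x + 8
f''(x) = 24x - 2
f''(3) = 24 * 3 - 2
= 72 - 2
= 70
Since f''(3) > 0, the function is concave up (1)

1


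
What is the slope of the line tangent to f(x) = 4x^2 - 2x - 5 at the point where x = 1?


The slope of the tangent line equals f'(x) at the point.
f(x) = 4x^2 - 2x - 5
f'(x) = 8x - 2
At x = 1:
f'(1) = 8 * 1 - 2
= 8 - 2
= 6

6


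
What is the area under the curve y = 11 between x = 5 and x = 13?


The area under a constant function y = 11 is a rectangle.
Width = 13 - 5 = 8
Height = 11
Area = width * height
= 8 * 11
= 88

88


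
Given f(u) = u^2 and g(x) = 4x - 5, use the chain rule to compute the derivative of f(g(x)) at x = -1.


Using the chain rule: (f(g(x)))' = f'(g(x)) * g'(x)
First, find g(-1):
g(-1) = 4 * (-1) - 5 = -9
Next, f'(u) = 2u
And g'(x) = 4
So f'(g(-1)) * g'(-1)
= 2 * (-9) * 4
= -72

-72


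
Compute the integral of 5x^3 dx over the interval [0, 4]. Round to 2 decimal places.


Find the antiderivative of 5x^3:
F(x) = 5/4 * x^4
Apply the Fundamental Theorem of Calculus:
F(4) - F(0)
= 5/4 * 4^4 - 5/4 * 0^4
= 5/4 * (256 - 0)
= 5/4 * 256
= 320 = 320.00

320.00


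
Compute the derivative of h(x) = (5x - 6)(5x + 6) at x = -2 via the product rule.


Let u(x) = 5x - 6 and v(x) = 5x + 6
u'(x) = 5
v'(x) = 5
Product rule: h'(x) = u'(x)*v(x) + u(x)*v'(x)
= 5 * (5x + 6) + (5x - 6) * 5
At x = -2:
u(-2) = 5 * (-2) - 6 = -16
v(-2) = 5 * (-2) + 6 = -4
h'(-2) = 5 * (-4) + (-16) * 5
= -20 - 80
= -100

-100


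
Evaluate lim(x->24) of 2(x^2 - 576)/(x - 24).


Direct substitution gives 0/0, so we factor the numerator.
Factor: 2(x^2 - 576) = 2 * (x - 24)(x + 24)
Cancel the common factor (x - 24):
2(x^2 - 576)/(x - 24) = 2 * (x + 24)
Now substitute x = 24:
= 2 * (24 + 24) = 96

96


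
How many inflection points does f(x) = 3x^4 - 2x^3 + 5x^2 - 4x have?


Inflection points occur where f''(x) = 0 and concavity changes.
f(x) = 3x^4 - 2x^3 + 5x^2 - 4x
f'(x) = 12x^3 - 6x^2 + 10x - 4
f''(x) = 36x^2 - 12x + 10
This is a quadratic in x. Use the discriminant to count real roots.
Discriminant = (-12)^2 - 4 * 36 * 10
= 144 - 1440
= -1296
Since discriminant < 0, f''(x) = 0 has no real solutions.
Number of inflection points: 0

0


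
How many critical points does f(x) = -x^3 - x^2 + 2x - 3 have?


Find where f'(x) = 0:
f(x) = -x^3 - x^2 + 2x - 3
f'(x) = -3x^2 - 2x + 2
This is a quadratic in x. Use the discriminant to count real roots.
Discriminant = (-2)^2 - 4 * (-3) * 2
= 4 - (-24)
= 28
Since discriminant > 0, f'(x) = 0 has 2 real solutions.
Number of critical points: 2

2


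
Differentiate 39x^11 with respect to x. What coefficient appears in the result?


We apply the power rule: d/dx [ax^n] = a*n * x^(n-1)
d/dx [39x^11]
= 39 * 11 * x^(11-1)
= 429x^10
The coefficient is 429

429


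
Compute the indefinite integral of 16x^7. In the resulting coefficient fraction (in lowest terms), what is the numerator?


Apply the power rule for integration:
integral of ax^n dx = a/(n+1) * x^(n+1) + C
integral of 16x^7 dx
= 16/8 * x^8 + C
= 2 * x^8 + C
The coefficient in lowest terms is 2 = 2/1, so its numerator is 2

2


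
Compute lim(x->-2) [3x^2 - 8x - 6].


Since polynomials are continuous, we use direct substitution.
lim(x->-2) of 3x^2 - 8x - 6
= 3 * (-2)^2 - 8 * (-2) - 6
= 12 + 16 - 6
= 22

22


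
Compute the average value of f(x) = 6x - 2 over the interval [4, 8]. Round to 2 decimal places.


Average value = 1/(b-a) * integral from a to b of f(x) dx
First compute the integral of 6x - 2:
F(x) = 3x^2 - 2x
F(8) = 3 * 64 - 2 * 8 = 176
F(4) = 3 * 16 - 2 * 4 = 40
Integral = 176 - 40 = 136
Average = 136 / (8 - 4) = 136 / 4
= 34 = 34.00

34.00


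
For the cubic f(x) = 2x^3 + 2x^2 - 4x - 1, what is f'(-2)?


Differentiate f(x) = 2x^3 + 2x^2 - 4x - 1 term by term:
f'(x) = 6x^2 + 4x - 4
Substitute x = -2:
f'(-2) = 6 * (-2)^2 + 4 * (-2) - 4
= 24 - 8 - 4
= 12

12


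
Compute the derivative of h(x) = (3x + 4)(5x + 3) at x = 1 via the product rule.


Let u(x) = 3x + 4 and v(x) = 5x + 3
u'(x) = 3
v'(x) = 5
Product rule: h'(x) = u'(x)*v(x) + u(x)*v'(x)
= 3 * (5x + 3) + (3x + 4) * 5
At x = 1:
u(1) = 3 * 1 + 4 = 7
v(1) = 5 * 1 + 3 = 8
h'(1) = 3 * 8 + 7 * 5
= 24 + 35
= 59

59


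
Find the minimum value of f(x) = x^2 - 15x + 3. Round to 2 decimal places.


For a quadratic f(x) = ax^2 + bx + c with a > 0, the minimum is at the vertex.
Vertex x-coordinate: x = -b/(2a)
x = -(-15) / (2 * 1)
x = 15/2
Substitute back to find the minimum value:
f(15/2) = 1 * (15/2)^2 - 15 * (15/2) + 3
= 225/4 - 225/2 + 3
= -213/4 = -53.25

-53.25


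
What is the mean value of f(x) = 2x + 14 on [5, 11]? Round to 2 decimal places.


Average value = 1/(b-a) * integral from a to b of f(x) dx
First compute the integral of 2x + 14:
F(x) = x^2 + 14x
F(11) = 1 * 121 + 14 * 11 = 275
F(5) = 1 * 25 + 14 * 5 = 95
Integral = 275 - 95 = 180
Average = 180 / (11 - 5) = 180 / 6
= 30 = 30.00

30.00


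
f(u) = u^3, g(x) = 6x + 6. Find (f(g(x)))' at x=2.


Using the chain rule: (f(g(x)))' = f'(g(x)) * g'(x)
First, find g(2):
g(2) = 6 * 2 + 6 = 18
Next, f'(u) = 3u^2
And g'(x) = 6
So f'(g(2)) * g'(2)
= 3 * 18^2 * 6
= 3 * 324 * 6
= 5832

5832


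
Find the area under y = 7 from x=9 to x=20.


The area under a constant function y = 7 is a rectangle.
Width = 20 - 9 = 11
Height = 7
Area = width * height
= 11 * 7
= 77

77


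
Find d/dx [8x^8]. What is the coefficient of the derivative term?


We apply the power rule: d/dx [ax^n] = a*n * x^(n-1)
d/dx [8x^8]
= 8 * 8 * x^(8-1)
= 64x^7
The coefficient is 64

64


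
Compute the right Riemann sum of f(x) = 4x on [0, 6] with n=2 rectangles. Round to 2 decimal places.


Right Riemann sum uses right endpoints of each subinterval.
Interval: [0, 6], n = 2
dx = (6 - 0) / 2 = 3
Right endpoints: [3, 6]
f values: [12, 24]
Sum = dx * (sum of f values)
= 3 * 36
= 108 = 108.00

108.00


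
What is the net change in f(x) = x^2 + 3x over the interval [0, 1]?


Net change = f(b) - f(a)
f(x) = x^2 + 3x
Compute f(1):
f(1) = 1 * 1^2 + 3 * 1 + 0
= 1 + 3 + 0
= 4
Compute f(0):
f(0) = 1 * 0^2 + 3 * 0 + 0
= 0 + 0 + 0
= 0
Net change = 4 - 0 = 4

4


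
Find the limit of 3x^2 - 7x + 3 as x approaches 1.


Since polynomials are continuous, we use direct substitution.
lim(x->1) of 3x^2 - 7x + 3
= 3 * 1^2 - 7 * 1 + 3
= 3 - 7 + 3
= -1

-1


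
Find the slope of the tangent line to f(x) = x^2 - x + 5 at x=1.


The slope of the tangent line equals f'(x) at the point.
f(x) = x^2 - x + 5
f'(x) = 2x - 1
At x = 1:
f'(1) = 2 * 1 - 1
= 2 - 1
= 1

1


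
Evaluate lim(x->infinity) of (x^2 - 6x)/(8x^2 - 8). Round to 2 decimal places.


For limits at infinity with equal-degree polynomials,
we compare leading coefficients.
Numerator leading term: x^2
Denominator leading term: 8x^2
Divide both by x^2:
lim = (1 - 6/x) / (8 - 8/x^2)
As x -> infinity, the 1/x and 1/x^2 terms vanish:
= 1/8 ≈ 0.13

0.13


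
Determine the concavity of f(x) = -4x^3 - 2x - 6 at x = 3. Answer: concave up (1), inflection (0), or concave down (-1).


Concavity is determined by the sign of f''(x).
f(x) = -4x^3 - 2x - 6
f'(x) = -12x^2 - 2
f''(x) = -24x
f''(3) = -24 * 3 + 0
= -72 + 0
= -72
Since f''(3) < 0, the function is concave down (-1)

-1


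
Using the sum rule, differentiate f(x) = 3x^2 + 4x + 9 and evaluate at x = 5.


Differentiate term by term using power and sum rules:
f(x) = 3x^2 + 4x + 9
f'(x) = 6x + 4
Substitute x = 5:
f'(5) = 6 * 5 + 4
= 30 + 4
= 34

34


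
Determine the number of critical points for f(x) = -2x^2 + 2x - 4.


Find where f'(x) = 0:
f'(x) = -4x + 2
Set f'(x) = 0:
-4x + 2 = 0
x = -2 / (-4) = 1/2
This is a linear equation in x, so there is exactly one solution.
Number of critical points: 1

1


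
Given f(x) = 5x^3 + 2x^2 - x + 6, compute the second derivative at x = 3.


First derivative:
f'(x) = 15x^2 + 4x - 1
Second derivative:
f''(x) = 30x + 4
Substitute x = 3:
f''(3) = 30 * 3 + 4
= 90 + 4
= 94

94


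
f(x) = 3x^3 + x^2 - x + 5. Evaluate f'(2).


Differentiate f(x) = 3x^3 + x^2 - x + 5 term by term:
f'(x) = 9x^2 + 2x - 1
Substitute x = 2:
f'(2) = 9 * 2^2 + 2 * 2 - 1
= 36 + 4 - 1
= 39

39


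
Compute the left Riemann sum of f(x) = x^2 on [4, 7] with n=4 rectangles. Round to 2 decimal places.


Left Riemann sum uses left endpoints of each subinterval.
Interval: [4, 7], n = 4
dx = (7 - 4) / 4 = 3/4
Left endpoints: [4, 19/4, 11/2, 25/4]
f values: [16, 361/16, 121/4, 625/16]
Sum = dx * (sum of f values)
= 3/4 * 863/8
= 2589/32 ≈ 80.91

80.91


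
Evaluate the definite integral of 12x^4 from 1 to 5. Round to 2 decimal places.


Find the antiderivative of 12x^4:
F(x) = 12/5 * x^5
Apply the Fundamental Theorem of Calculus:
F(5) - F(1)
= 12/5 * 5^5 - 12/5 * 1^5
= 12/5 * (3125 - 1)
= 12/5 * 3124
= 37488/5 = 7497.60

7497.60


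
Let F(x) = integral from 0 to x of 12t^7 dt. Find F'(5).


By the Fundamental Theorem of Calculus (Part 1):
If F(x) = integral from 0 to x of f(t) dt, then F'(x) = f(x)
Here f(t) = 12t^7
So F'(x) = 12x^7
Evaluate at x = 5:
F'(5) = 12 * 5^7
= 12 * 78125
= 937500

937500


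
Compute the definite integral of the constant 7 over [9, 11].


The integral of a constant k over [a, b] equals k * (b - a).
integral from 9 to 11 of 7 dx
= 7 * (11 - 9)
= 7 * 2
= 14

14


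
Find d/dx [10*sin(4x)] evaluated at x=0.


Apply the chain rule to differentiate 10*sin(4x):
d/dx [10*sin(4x)]
= 10 * cos(4x) * d/dx(4x)
= 10 * 4 * cos(4x)
= 40 * cos(4x)
Evaluate at x = 0:
= 40 * cos(0)
= 40 * 1
= 40

40


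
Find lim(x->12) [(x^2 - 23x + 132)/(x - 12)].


Direct substitution gives 0/0, so we factor the numerator.
Factor: (x^2 - 23x + 132) = (x - 12)(x - 11)
Cancel the common factor (x - 12):
(x^2 - 23x + 132)/(x - 12) = (x - 11)
Now substitute x = 12:
= (12) - (11) = 1

1


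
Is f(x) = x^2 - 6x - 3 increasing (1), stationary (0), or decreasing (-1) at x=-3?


Compute f'(x) to determine behavior:
f'(x) = 2x - 6
f'(-3) = 2 * (-3) - 6
= -6 - 6
= -12
Since f'(-3) < 0, the function is decreasing (-1)

-1


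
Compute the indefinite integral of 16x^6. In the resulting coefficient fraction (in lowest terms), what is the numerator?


Apply the power rule for integration:
integral of ax^n dx = a/(n+1) * x^(n+1) + C
integral of 16x^6 dx
= 16/7 * x^7 + C
The coefficient in lowest terms is 16/7, and its numerator is 16

16


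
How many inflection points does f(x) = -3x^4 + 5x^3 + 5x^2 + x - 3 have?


Inflection points occur where f''(x) = 0 and concavity changes.
f(x) = -3x^4 + 5x^3 + 5x^2 + x - 3
f'(x) = -12x^3 + 15x^2 + 10x + 1
f''(x) = -36x^2 + 30x + 10
This is a quadratic in x. Use the discriminant to count real roots.
Discriminant = (30)^2 - 4 * (-36) * 10
= 900 - (-1440)
= 2340
Since discriminant > 0, f''(x) = 0 has 2 distinct real solutions.
A quadratic with two distinct real roots changes sign at each root, so concavity changes at both.
Number of inflection points: 2

2


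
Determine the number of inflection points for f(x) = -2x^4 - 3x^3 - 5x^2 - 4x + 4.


Inflection points occur where f''(x) = 0 and concavity changes.
f(x) = -2x^4 - 3x^3 - 5x^2 - 4x + 4
f'(x) = -8x^3 - 9x^2 - 10x - 4
f''(x) = -24x^2 - 18x - 10
This is a quadratic in x. Use the discriminant to count real roots.
Discriminant = (-18)^2 - 4 * (-24) * (-10)
= 324 - 960
= -636
Since discriminant < 0, f''(x) = 0 has no real solutions.
Number of inflection points: 0

0


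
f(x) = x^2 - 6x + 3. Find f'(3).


Differentiate term by term using power and sum rules:
f(x) = x^2 - 6x + 3
f'(x) = 2x - 6
Substitute x = 3:
f'(3) = 2 * 3 - 6
= 6 - 6
= 0

0


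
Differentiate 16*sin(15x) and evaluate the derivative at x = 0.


Apply the chain rule to differentiate 16*sin(15x):
d/dx [16*sin(15x)]
= 16 * cos(15x) * d/dx(15x)
= 16 * 15 * cos(15x)
= 240 * cos(15x)
Evaluate at x = 0:
= 240 * cos(0)
= 240 * 1
= 240

240


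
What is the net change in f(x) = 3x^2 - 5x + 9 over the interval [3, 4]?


Net change = f(b) - f(a)
f(x) = 3x^2 - 5x + 9
Compute f(4):
f(4) = 3 * 4^2 - 5 * 4 + 9
= 48 - 20 + 9
= 37
Compute f(3):
f(3) = 3 * 3^2 - 5 * 3 + 9
= 27 - 15 + 9
= 21
Net change = 37 - 21 = 16

16


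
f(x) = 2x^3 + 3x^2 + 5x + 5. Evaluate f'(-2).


Differentiate f(x) = 2x^3 + 3x^2 + 5x + 5 term by term:
f'(x) = 6x^2 + 6x + 5
Substitute x = -2:
f'(-2) = 6 * (-2)^2 + 6 * (-2) + 5
= 24 - 12 + 5
= 17

17


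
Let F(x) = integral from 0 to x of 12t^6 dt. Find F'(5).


By the Fundamental Theorem of Calculus (Part 1):
If F(x) = integral from 0 to x of f(t) dt, then F'(x) = f(x)
Here f(t) = 12t^6
So F'(x) = 12x^6
Evaluate at x = 5:
F'(5) = 12 * 5^6
= 12 * 15625
= 187500

187500


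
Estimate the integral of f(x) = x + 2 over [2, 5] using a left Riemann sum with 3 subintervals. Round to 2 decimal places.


Left Riemann sum uses left endpoints of each subinterval.
Interval: [2, 5], n = 3
dx = (5 - 2) / 3 = 1
Left endpoints: [2, 3, 4]
f values: [4, 5, 6]
Sum = dx * (sum of f values)
= 1 * 15
= 15 = 15.00

15.00


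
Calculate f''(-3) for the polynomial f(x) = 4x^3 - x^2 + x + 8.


First derivative:
f'(x) = 12x^2 - 2x + 1
Second derivative:
f''(x) = 24x - 2
Substitute x = -3:
f''(-3) = 24 * (-3) - 2
= -72 - 2
= -74

-74


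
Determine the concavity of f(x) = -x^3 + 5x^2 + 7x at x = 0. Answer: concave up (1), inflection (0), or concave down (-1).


Concavity is determined by the sign of f''(x).
f(x) = -x^3 + 5x^2 + 7x
f'(x) = -3x^2 + 10x + 7
f''(x) = -6x + 10
f''(0) = -6 * 0 + 10
= 0 + 10
= 10
Since f''(0) > 0, the function is concave up (1)

1


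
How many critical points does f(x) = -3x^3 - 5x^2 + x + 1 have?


Find where f'(x) = 0:
f(x) = -3x^3 - 5x^2 + x + 1
f'(x) = -9x^2 - 10x + 1
This is a quadratic in x. Use the discriminant to count real roots.
Discriminant = (-10)^2 - 4 * (-9) * 1
= 100 - (-36)
= 136
Since discriminant > 0, f'(x) = 0 has 2 real solutions.
Number of critical points: 2

2


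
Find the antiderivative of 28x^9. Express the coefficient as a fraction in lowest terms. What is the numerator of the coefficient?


Apply the power rule for integration:
integral of ax^n dx = a/(n+1) * x^(n+1) + C
integral of 28x^9 dx
= 28/10 * x^10 + C
= 14/5 * x^10 + C
The coefficient in lowest terms is 14/5, and its numerator is 14

14


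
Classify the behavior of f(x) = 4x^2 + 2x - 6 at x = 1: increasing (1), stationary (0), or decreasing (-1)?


Compute f'(x) to determine behavior:
f'(x) = 8x + 2
f'(1) = 8 * 1 + 2
= 8 + 2
= 10
Since f'(1) > 0, the function is increasing (1)

1


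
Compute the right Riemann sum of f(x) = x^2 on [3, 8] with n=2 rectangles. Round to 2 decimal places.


Right Riemann sum uses right endpoints of each subinterval.
Interval: [3, 8], n = 2
dx = (8 - 3) / 2 = 5/2
Right endpoints: [11/2, 8]
f values: [121/4, 64]
Sum = dx * (sum of f values)
= 5/2 * 377/4
= 1885/8 ≈ 235.63

235.63


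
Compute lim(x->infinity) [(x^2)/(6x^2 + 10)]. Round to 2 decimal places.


For limits at infinity with equal-degree polynomials,
we compare leading coefficients.
Numerator leading term: x^2
Denominator leading term: 6x^2
Divide both by x^2:
lim = (1) / (6 + 10/x^2)
As x -> infinity, the 1/x and 1/x^2 terms vanish:
= 1/6 ≈ 0.17

0.17


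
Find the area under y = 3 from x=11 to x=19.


The area under a constant function y = 3 is a rectangle.
Width = 19 - 11 = 8
Height = 3
Area = width * height
= 8 * 3
= 24

24


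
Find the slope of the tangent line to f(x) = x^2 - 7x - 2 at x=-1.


The slope of the tangent line equals f'(x) at the point.
f(x) = x^2 - 7x - 2
f'(x) = 2x - 7
At x = -1:
f'(-1) = 2 * (-1) - 7
= -2 - 7
= -9

-9


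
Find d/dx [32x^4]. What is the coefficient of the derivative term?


We apply the power rule: d/dx [ax^n] = a*n * x^(n-1)
d/dx [32x^4]
= 32 * 4 * x^(4-1)
= 128x^3
The coefficient is 128

128


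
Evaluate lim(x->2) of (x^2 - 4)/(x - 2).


Direct substitution gives 0/0, so we factor the numerator.
Factor: (x^2 - 4) = (x - 2)(x + 2)
Cancel the common factor (x - 2):
(x^2 - 4)/(x - 2) = (x + 2)
Now substitute x = 2:
= (2) - (-2) = 4

4


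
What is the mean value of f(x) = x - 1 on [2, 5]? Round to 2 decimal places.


Average value = 1/(b-a) * integral from a to b of f(x) dx
First compute the integral of x - 1:
F(x) = (1/2)x^2 - x
F(5) = 1/2 * 25 - 1 * 5 = 15/2
F(2) = 1/2 * 4 - 1 * 2 = 0
Integral = 15/2 - 0 = 15/2
Average = (15/2) / (5 - 2) = (15/2) / 3
= 5/2 = 2.50

2.50


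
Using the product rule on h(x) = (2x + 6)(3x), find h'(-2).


Let u(x) = 2x + 6 and v(x) = 3x
u'(x) = 2
v'(x) = 3
Product rule: h'(x) = u'(x)*v(x) + u(x)*v'(x)
= 2 * (3x) + (2x + 6) * 3
At x = -2:
u(-2) = 2 * (-2) + 6 = 2
v(-2) = 3 * (-2) + 0 = -6
h'(-2) = 2 * (-6) + 2 * 3
= -12 + 6
= -6

-6


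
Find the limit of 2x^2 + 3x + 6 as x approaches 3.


Since polynomials are continuous, we use direct substitution.
lim(x->3) of 2x^2 + 3x + 6
= 2 * 3^2 + 3 * 3 + 6
= 18 + 9 + 6
= 33

33


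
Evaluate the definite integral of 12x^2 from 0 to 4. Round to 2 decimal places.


Find the antiderivative of 12x^2:
F(x) = 12/3 * x^3
Apply the Fundamental Theorem of Calculus:
F(4) - F(0)
= 12/3 * 4^3 - 12/3 * 0^3
= 12/3 * (64 - 0)
= 12/3 * 64
= 256 = 256.00

256.00


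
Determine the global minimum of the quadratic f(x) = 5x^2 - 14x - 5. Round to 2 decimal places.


For a quadratic f(x) = ax^2 + bx + c with a > 0, the minimum is at the vertex.
Vertex x-coordinate: x = -b/(2a)
x = -(-14) / (2 * 5)
x = 14/10 = 7/5
Substitute back to find the minimum value:
f(7/5) = 5 * (7/5)^2 - 14 * (7/5) - 5
= 49/5 - 98/5 - 5
= -74/5 = -14.80

-14.80


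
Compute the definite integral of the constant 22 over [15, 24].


The integral of a constant k over [a, b] equals k * (b - a).
integral from 15 to 24 of 22 dx
= 22 * (24 - 15)
= 22 * 9
= 198

198


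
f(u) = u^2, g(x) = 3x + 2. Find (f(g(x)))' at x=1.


Using the chain rule: (f(g(x)))' = f'(g(x)) * g'(x)
First, find g(1):
g(1) = 3 * 1 + 2 = 5
Next, f'(u) = 2u
And g'(x) = 3
So f'(g(1)) * g'(1)
= 2 * 5 * 3
= 30

30


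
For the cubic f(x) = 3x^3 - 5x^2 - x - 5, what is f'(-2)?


Differentiate f(x) = 3x^3 - 5x^2 - x - 5 term by term:
f'(x) = 9x^2 - 10x - 1
Substitute x = -2:
f'(-2) = 9 * (-2)^2 - 10 * (-2) - 1
= 36 + 20 - 1
= 55

55


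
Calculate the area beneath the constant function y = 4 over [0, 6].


The area under a constant function y = 4 is a rectangle.
Width = 6 - 0 = 6
Height = 4
Area = width * height
= 6 * 4
= 24

24


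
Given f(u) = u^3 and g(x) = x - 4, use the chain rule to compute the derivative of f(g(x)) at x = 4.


Using the chain rule: (f(g(x)))' = f'(g(x)) * g'(x)
First, find g(4):
g(4) = 1 * 4 - 4 = 0
Next, f'(u) = 3u^2
And g'(x) = 1
So f'(g(4)) * g'(4)
= 3 * 0^2 * 1
= 3 * 0 * 1
= 0

0


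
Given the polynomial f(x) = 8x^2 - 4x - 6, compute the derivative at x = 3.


Differentiate term by term using power and sum rules:
f(x) = 8x^2 - 4x - 6
f'(x) = 16x - 4
Substitute x = 3:
f'(3) = 16 * 3 - 4
= 48 - 4
= 44

44


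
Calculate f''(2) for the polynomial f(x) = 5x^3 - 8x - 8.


First derivative:
f'(x) = 15x^2 - 8
Second derivative:
f''(x) = 30x
Substitute x = 2:
f''(2) = 30 * 2 + 0
= 60 + 0
= 60

60


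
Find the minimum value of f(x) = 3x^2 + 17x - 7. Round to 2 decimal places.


For a quadratic f(x) = ax^2 + bx + c with a > 0, the minimum is at the vertex.
Vertex x-coordinate: x = -b/(2a)
x = -(17) / (2 * 3)
x = -17/6
Substitute back to find the minimum value:
f(-17/6) = 3 * (-17/6)^2 + 17 * (-17/6) - 7
= 289/12 - 289/6 - 7
= -373/12 ≈ -31.08

-31.08


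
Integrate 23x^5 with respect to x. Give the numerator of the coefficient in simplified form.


Apply the power rule for integration:
integral of ax^n dx = a/(n+1) * x^(n+1) + C
integral of 23x^5 dx
= 23/6 * x^6 + C
The coefficient in lowest terms is 23/6, and its numerator is 23

23


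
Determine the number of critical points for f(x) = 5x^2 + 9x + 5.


Find where f'(x) = 0:
f'(x) = 10x + 9
Set f'(x) = 0:
10x + 9 = 0
x = -9 / 10 = -9/10
This is a linear equation in x, so there is exactly one solution.
Number of critical points: 1

1


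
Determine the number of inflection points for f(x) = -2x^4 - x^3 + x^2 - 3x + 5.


Inflection points occur where f''(x) = 0 and concavity changes.
f(x) = -2x^4 - x^3 + x^2 - 3x + 5
f'(x) = -8x^3 - 3x^2 + 2x - 3
f''(x) = -24x^2 - 6x + 2
This is a quadratic in x. Use the discriminant to count real roots.
Discriminant = (-6)^2 - 4 * (-24) * 2
= 36 - (-192)
= 228
Since discriminant > 0, f''(x) = 0 has 2 distinct real solutions.
A quadratic with two distinct real roots changes sign at each root, so concavity changes at both.
Number of inflection points: 2

2


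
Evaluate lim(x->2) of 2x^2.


Since polynomials are continuous, we use direct substitution.
lim(x->2) of 2x^2
= 2 * 2^2 + 0 * 2 + 0
= 8 + 0 + 0
= 8

8


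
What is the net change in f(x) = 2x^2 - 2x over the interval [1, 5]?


Net change = f(b) - f(a)
f(x) = 2x^2 - 2x
Compute f(5):
f(5) = 2 * 5^2 - 2 * 5 + 0
= 50 - 10 + 0
= 40
Compute f(1):
f(1) = 2 * 1^2 - 2 * 1 + 0
= 2 - 2 + 0
= 0
Net change = 40 - 0 = 40

40


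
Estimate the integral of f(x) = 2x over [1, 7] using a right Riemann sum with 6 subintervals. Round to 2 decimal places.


Right Riemann sum uses right endpoints of each subinterval.
Interval: [1, 7], n = 6
dx = (7 - 1) / 6 = 1
Right endpoints: [2, 3, 4, 5, 6, 7]
f values: [4, 6, 8, 10, 12, 14]
Sum = dx * (sum of f values)
= 1 * 54
= 54 = 54.00

54.00


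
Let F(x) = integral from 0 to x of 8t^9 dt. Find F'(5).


By the Fundamental Theorem of Calculus (Part 1):
If F(x) = integral from 0 to x of f(t) dt, then F'(x) = f(x)
Here f(t) = 8t^9
So F'(x) = 8x^9
Evaluate at x = 5:
F'(5) = 8 * 5^9
= 8 * 1953125
= 15625000

15625000


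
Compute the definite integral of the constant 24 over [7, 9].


The integral of a constant k over [a, b] equals k * (b - a).
integral from 7 to 9 of 24 dx
= 24 * (9 - 7)
= 24 * 2
= 48

48


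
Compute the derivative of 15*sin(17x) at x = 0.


Apply the chain rule to differentiate 15*sin(17x):
d/dx [15*sin(17x)]
= 15 * cos(17x) * d/dx(17x)
= 15 * 17 * cos(17x)
= 255 * cos(17x)
Evaluate at x = 0:
= 255 * cos(0)
= 255 * 1
= 255

255


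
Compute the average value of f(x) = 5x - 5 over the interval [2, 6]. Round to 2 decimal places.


Average value = 1/(b-a) * integral from a to b of f(x) dx
First compute the integral of 5x - 5:
F(x) = (5/2)x^2 - 5x
F(6) = 5/2 * 36 - 5 * 6 = 60
F(2) = 5/2 * 4 - 5 * 2 = 0
Integral = 60 - 0 = 60
Average = 60 / (6 - 2) = 60 / 4
= 15 = 15.00

15.00


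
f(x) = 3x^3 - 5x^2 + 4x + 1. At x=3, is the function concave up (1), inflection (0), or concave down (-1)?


Concavity is determined by the sign of f''(x).
f(x) = 3x^3 - 5x^2 + 4x + 1
f'(x) = 9x^2 - 10x + 4
f''(x) = 18x - 10
f''(3) = 18 * 3 - 10
= 54 - 10
= 44
Since f''(3) > 0, the function is concave up (1)

1


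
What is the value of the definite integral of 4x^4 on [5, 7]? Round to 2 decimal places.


Find the antiderivative of 4x^4:
F(x) = 4/5 * x^5
Apply the Fundamental Theorem of Calculus:
F(7) - F(5)
= 4/5 * 7^5 - 4/5 * 5^5
= 4/5 * (16807 - 3125)
= 4/5 * 13682
= 54728/5 = 10945.60

10945.60


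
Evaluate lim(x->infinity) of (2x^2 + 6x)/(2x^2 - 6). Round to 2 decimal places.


For limits at infinity with equal-degree polynomials,
we compare leading coefficients.
Numerator leading term: 2x^2
Denominator leading term: 2x^2
Divide both by x^2:
lim = (2 + 6/x) / (2 - 6/x^2)
As x -> infinity, the 1/x and 1/x^2 terms vanish:
= 2/2 = 1 = 1.00

1.00


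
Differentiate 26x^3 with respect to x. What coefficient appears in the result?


We apply the power rule: d/dx [ax^n] = a*n * x^(n-1)
d/dx [26x^3]
= 26 * 3 * x^(3-1)
= 78x^2
The coefficient is 78

78


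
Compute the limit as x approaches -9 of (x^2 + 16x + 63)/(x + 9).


Direct substitution gives 0/0, so we factor the numerator.
Factor: (x^2 + 16x + 63) = (x + 9)(x + 7)
Cancel the common factor (x + 9):
(x^2 + 16x + 63)/(x + 9) = (x + 7)
Now substitute x = -9:
= (-9) - (-7) = -2

-2


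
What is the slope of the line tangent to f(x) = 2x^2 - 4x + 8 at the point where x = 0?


The slope of the tangent line equals f'(x) at the point.
f(x) = 2x^2 - 4x + 8
f'(x) = 4x - 4
At x = 0:
f'(0) = 4 * 0 - 4
= 0 - 4
= -4

-4


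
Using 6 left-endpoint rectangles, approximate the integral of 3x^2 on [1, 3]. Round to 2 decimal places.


Left Riemann sum uses left endpoints of each subinterval.
Interval: [1, 3], n = 6
dx = (3 - 1) / 6 = 1/3
Left endpoints: [1, 4/3, 5/3, 2, 7/3, 8/3]
f values: [3, 16/3, 25/3, 12, 49/3, 64/3]
Sum = dx * (sum of f values)
= 1/3 * 199/3
= 199/9 ≈ 22.11

22.11


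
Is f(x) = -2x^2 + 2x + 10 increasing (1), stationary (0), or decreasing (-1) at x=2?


Compute f'(x) to determine behavior:
f'(x) = -4x + 2
f'(2) = -4 * 2 + 2
= -8 + 2
= -6
Since f'(2) < 0, the function is decreasing (-1)

-1


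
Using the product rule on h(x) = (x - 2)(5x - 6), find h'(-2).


Let u(x) = x - 2 and v(x) = 5x - 6
u'(x) = 1
v'(x) = 5
Product rule: h'(x) = u'(x)*v(x) + u(x)*v'(x)
= 1 * (5x - 6) + (x - 2) * 5
At x = -2:
u(-2) = 1 * (-2) - 2 = -4
v(-2) = 5 * (-2) - 6 = -16
h'(-2) = 1 * (-16) + (-4) * 5
= -16 - 20
= -36

-36


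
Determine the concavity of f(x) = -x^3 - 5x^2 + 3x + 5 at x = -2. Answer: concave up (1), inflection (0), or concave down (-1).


Concavity is determined by the sign of f''(x).
f(x) = -x^3 - 5x^2 + 3x + 5
f'(x) = -3x^2 - 10x + 3
f''(x) = -6x - 10
f''(-2) = -6 * (-2) - 10
= 12 - 10
= 2
Since f''(-2) > 0, the function is concave up (1)

1


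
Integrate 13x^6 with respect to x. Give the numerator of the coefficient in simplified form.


Apply the power rule for integration:
integral of ax^n dx = a/(n+1) * x^(n+1) + C
integral of 13x^6 dx
= 13/7 * x^7 + C
The coefficient in lowest terms is 13/7, and its numerator is 13

13


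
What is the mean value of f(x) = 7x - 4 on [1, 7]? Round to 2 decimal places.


Average value = 1/(b-a) * integral from a to b of f(x) dx
First compute the integral of 7x - 4:
F(x) = (7/2)x^2 - 4x
F(7) = 7/2 * 49 - 4 * 7 = 287/2
F(1) = 7/2 * 1 - 4 * 1 = -1/2
Integral = 287/2 - (-1/2) = 144
Average = 144 / (7 - 1) = 144 / 6
= 24 = 24.00

24.00


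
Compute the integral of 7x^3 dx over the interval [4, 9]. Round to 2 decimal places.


Find the antiderivative of 7x^3:
F(x) = 7/4 * x^4
Apply the Fundamental Theorem of Calculus:
F(9) - F(4)
= 7/4 * 9^4 - 7/4 * 4^4
= 7/4 * (6561 - 256)
= 7/4 * 6305
= 44135/4 = 11033.75

11033.75


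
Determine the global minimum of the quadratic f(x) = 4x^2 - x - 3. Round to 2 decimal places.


For a quadratic f(x) = ax^2 + bx + c with a > 0, the minimum is at the vertex.
Vertex x-coordinate: x = -b/(2a)
x = -(-1) / (2 * 4)
x = 1/8
Substitute back to find the minimum value:
f(1/8) = 4 * (1/8)^2 - 1 * (1/8) - 3
= 1/16 - 1/8 - 3
= -49/16 ≈ -3.06

-3.06


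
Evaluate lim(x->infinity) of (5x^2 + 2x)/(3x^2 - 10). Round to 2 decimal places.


For limits at infinity with equal-degree polynomials,
we compare leading coefficients.
Numerator leading term: 5x^2
Denominator leading term: 3x^2
Divide both by x^2:
lim = (5 + 2/x) / (3 - 10/x^2)
As x -> infinity, the 1/x and 1/x^2 terms vanish:
= 5/3 ≈ 1.67

1.67


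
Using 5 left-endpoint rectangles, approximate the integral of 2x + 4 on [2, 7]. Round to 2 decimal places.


Left Riemann sum uses left endpoints of each subinterval.
Interval: [2, 7], n = 5
dx = (7 - 2) / 5 = 1
Left endpoints: [2, 3, 4, 5, 6]
f values: [8, 10, 12, 14, 16]
Sum = dx * (sum of f values)
= 1 * 60
= 60 = 60.00

60.00


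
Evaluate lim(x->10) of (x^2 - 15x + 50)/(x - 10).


Direct substitution gives 0/0, so we factor the numerator.
Factor: (x^2 - 15x + 50) = (x - 10)(x - 5)
Cancel the common factor (x - 10):
(x^2 - 15x + 50)/(x - 10) = (x - 5)
Now substitute x = 10:
= (10) - (5) = 5

5


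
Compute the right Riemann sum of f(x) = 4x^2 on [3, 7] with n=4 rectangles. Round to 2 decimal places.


Right Riemann sum uses right endpoints of each subinterval.
Interval: [3, 7], n = 4
dx = (7 - 3) / 4 = 1
Right endpoints: [4, 5, 6, 7]
f values: [64, 100, 144, 196]
Sum = dx * (sum of f values)
= 1 * 504
= 504 = 504.00

504.00


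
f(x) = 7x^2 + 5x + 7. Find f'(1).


Differentiate term by term using power and sum rules:
f(x) = 7x^2 + 5x + 7
f'(x) = 14x + 5
Substitute x = 1:
f'(1) = 14 * 1 + 5
= 14 + 5
= 19

19


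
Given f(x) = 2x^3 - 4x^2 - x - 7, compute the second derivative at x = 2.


First derivative:
f'(x) = 6x^2 - 8x - 1
Second derivative:
f''(x) = 12x - 8
Substitute x = 2:
f''(2) = 12 * 2 - 8
= 24 - 8
= 16

16


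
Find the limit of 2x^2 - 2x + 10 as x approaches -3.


Since polynomials are continuous, we use direct substitution.
lim(x->-3) of 2x^2 - 2x + 10
= 2 * (-3)^2 - 2 * (-3) + 10
= 18 + 6 + 10
= 34

34


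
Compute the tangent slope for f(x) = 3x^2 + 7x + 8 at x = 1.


The slope of the tangent line equals f'(x) at the point.
f(x) = 3x^2 + 7x + 8
f'(x) = 6x + 7
At x = 1:
f'(1) = 6 * 1 + 7
= 6 + 7
= 13

13


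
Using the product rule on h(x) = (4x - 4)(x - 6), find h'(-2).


Let u(x) = 4x - 4 and v(x) = x - 6
u'(x) = 4
v'(x) = 1
Product rule: h'(x) = u'(x)*v(x) + u(x)*v'(x)
= 4 * (x - 6) + (4x - 4) * 1
At x = -2:
u(-2) = 4 * (-2) - 4 = -12
v(-2) = 1 * (-2) - 6 = -8
h'(-2) = 4 * (-8) + (-12) * 1
= -32 - 12
= -44

-44


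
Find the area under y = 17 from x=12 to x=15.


The area under a constant function y = 17 is a rectangle.
Width = 15 - 12 = 3
Height = 17
Area = width * height
= 3 * 17
= 51

51


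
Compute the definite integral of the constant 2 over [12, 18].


The integral of a constant k over [a, b] equals k * (b - a).
integral from 12 to 18 of 2 dx
= 2 * (18 - 12)
= 2 * 6
= 12

12


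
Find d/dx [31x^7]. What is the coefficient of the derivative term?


We apply the power rule: d/dx [ax^n] = a*n * x^(n-1)
d/dx [31x^7]
= 31 * 7 * x^(7-1)
= 217x^6
The coefficient is 217

217


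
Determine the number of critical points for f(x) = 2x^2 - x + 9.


Find where f'(x) = 0:
f'(x) = 4x - 1
Set f'(x) = 0:
4x - 1 = 0
x = 1 / 4 = 1/4
This is a linear equation in x, so there is exactly one solution.
Number of critical points: 1

1


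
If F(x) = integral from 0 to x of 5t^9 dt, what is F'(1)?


By the Fundamental Theorem of Calculus (Part 1):
If F(x) = integral from 0 to x of f(t) dt, then F'(x) = f(x)
Here f(t) = 5t^9
So F'(x) = 5x^9
Evaluate at x = 1:
F'(1) = 5 * 1^9
= 5 * 1
= 5

5


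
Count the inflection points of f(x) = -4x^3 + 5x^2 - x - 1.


Inflection points occur where f''(x) = 0 and concavity changes.
f(x) = -4x^3 + 5x^2 - x - 1
f'(x) = -12x^2 + 10x - 1
f''(x) = -24x + 10
Set f''(x) = 0:
-24x + 10 = 0
x = -10 / (-24) = 5/12
Since f''(x) is linear (degree 1), it changes sign at this point.
Therefore there is exactly 1 inflection point.

1


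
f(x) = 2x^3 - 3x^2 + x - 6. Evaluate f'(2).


Differentiate f(x) = 2x^3 - 3x^2 + x - 6 term by term:
f'(x) = 6x^2 - 6x + 1
Substitute x = 2:
f'(2) = 6 * 2^2 - 6 * 2 + 1
= 24 - 12 + 1
= 13

13


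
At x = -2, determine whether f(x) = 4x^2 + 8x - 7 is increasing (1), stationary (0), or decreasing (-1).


Compute f'(x) to determine behavior:
f'(x) = 8x + 8
f'(-2) = 8 * (-2) + 8
= -16 + 8
= -8
Since f'(-2) < 0, the function is decreasing (-1)

-1


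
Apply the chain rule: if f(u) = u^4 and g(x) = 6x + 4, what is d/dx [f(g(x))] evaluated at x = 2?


Using the chain rule: (f(g(x)))' = f'(g(x)) * g'(x)
First, find g(2):
g(2) = 6 * 2 + 4 = 16
Next, f'(u) = 4u^3
And g'(x) = 6
So f'(g(2)) * g'(2)
= 4 * 16^3 * 6
= 4 * 4096 * 6
= 98304

98304


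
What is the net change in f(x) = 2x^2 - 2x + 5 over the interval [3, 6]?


Net change = f(b) - f(a)
f(x) = 2x^2 - 2x + 5
Compute f(6):
f(6) = 2 * 6^2 - 2 * 6 + 5
= 72 - 12 + 5
= 65
Compute f(3):
f(3) = 2 * 3^2 - 2 * 3 + 5
= 18 - 6 + 5
= 17
Net change = 65 - 17 = 48

48


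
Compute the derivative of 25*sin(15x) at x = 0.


Apply the chain rule to differentiate 25*sin(15x):
d/dx [25*sin(15x)]
= 25 * cos(15x) * d/dx(15x)
= 25 * 15 * cos(15x)
= 375 * cos(15x)
Evaluate at x = 0:
= 375 * cos(0)
= 375 * 1
= 375

375


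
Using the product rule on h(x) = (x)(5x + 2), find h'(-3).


Let u(x) = x and v(x) = 5x + 2
u'(x) = 1
v'(x) = 5
Product rule: h'(x) = u'(x)*v(x) + u(x)*v'(x)
= 1 * (5x + 2) + (x) * 5
At x = -3:
u(-3) = 1 * (-3) + 0 = -3
v(-3) = 5 * (-3) + 2 = -13
h'(-3) = 1 * (-13) + (-3) * 5
= -13 - 15
= -28

-28


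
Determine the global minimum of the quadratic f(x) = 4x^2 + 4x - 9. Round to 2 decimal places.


For a quadratic f(x) = ax^2 + bx + c with a > 0, the minimum is at the vertex.
Vertex x-coordinate: x = -b/(2a)
x = -(4) / (2 * 4)
x = -4/8 = -1/2
Substitute back to find the minimum value:
f(-1/2) = 4 * (-1/2)^2 + 4 * (-1/2) - 9
= 1 - 2 - 9
= -10 = -10.00

-10.00
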